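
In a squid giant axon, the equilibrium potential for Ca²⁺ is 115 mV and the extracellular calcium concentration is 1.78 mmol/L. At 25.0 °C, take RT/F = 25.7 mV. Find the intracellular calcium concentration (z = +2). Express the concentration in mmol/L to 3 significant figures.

0.000231 mmol/L

Nernst: E = (25.7/2) · ln([out]/[in]), so ln([out]/[in]) = 115.0 × 2 / 25.7 = 8.9494.
[out]/[in] = e^(8.9494) = 7703.
[in] = 1.78 / 7703 = 0.0002311 mmol/L.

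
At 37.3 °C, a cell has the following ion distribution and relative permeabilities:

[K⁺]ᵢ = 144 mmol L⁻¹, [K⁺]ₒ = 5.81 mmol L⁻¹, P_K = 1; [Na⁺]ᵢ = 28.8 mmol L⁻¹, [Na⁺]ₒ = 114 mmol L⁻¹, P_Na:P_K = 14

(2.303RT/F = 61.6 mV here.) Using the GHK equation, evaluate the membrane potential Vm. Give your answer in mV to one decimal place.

Vm = 61.6 · log₁₀[(Σ P·[cation]ₒ + Σ P·[anion]ᵢ) / (Σ P·[cation]ᵢ + Σ P·[anion]ₒ)]
Numerator = 1×5.81 + 14×114 = 1602
Denominator = 1×144 + 14×28.8 = 547.2
Vm = 61.6 · log₁₀(2.9273) = 61.6 × (0.4665) = 28.73 mV

28.7 mV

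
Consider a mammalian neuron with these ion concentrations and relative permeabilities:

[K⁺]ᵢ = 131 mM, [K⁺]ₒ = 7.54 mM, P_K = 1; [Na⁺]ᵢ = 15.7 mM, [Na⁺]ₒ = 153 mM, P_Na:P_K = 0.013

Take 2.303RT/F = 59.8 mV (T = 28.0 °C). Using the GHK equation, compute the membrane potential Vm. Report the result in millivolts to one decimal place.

Vm = 59.8 · log₁₀[(Σ P·[cation]ₒ + Σ P·[anion]ᵢ) / (Σ P·[cation]ᵢ + Σ P·[anion]ₒ)]
Numerator = 1×7.54 + 0.013×153 = 9.529
Denominator = 1×131 + 0.013×15.7 = 131.2
Vm = 59.8 · log₁₀(0.072627) = 59.8 × (-1.1389) = -68.11 mV

-68.1 mV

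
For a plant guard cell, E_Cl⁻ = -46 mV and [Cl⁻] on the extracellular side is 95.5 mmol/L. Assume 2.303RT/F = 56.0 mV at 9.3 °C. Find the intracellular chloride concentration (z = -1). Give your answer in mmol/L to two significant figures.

14 mmol/L

Nernst: E = (56.0/-1) · log₁₀([out]/[in]), so log₁₀([out]/[in]) = -46.0 × -1 / 56.0 = 0.8214.
[out]/[in] = 10^(0.8214) = 6.629.
[in] = 95.5 / 6.629 = 14.41 mmol/L.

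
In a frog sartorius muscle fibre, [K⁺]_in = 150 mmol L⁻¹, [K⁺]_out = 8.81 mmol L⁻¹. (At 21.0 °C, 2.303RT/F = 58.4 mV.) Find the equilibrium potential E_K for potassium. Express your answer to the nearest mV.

-72 mV

E = (58.4/z) · log₁₀([K⁺]_out/[K⁺]_in) with z = +1.
= (58.4/1) · log₁₀(8.81/150) = 58.40 · log₁₀(0.05873)
= 58.40 · (-1.2311) = -71.90 mV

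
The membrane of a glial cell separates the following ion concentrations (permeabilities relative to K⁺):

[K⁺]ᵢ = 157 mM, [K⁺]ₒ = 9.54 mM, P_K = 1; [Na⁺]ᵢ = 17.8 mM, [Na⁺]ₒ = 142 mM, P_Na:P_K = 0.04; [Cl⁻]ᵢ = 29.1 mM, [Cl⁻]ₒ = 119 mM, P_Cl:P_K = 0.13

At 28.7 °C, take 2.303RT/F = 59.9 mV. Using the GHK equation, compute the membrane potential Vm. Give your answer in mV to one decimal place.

-57.5 mV

Vm = 59.9 · log₁₀[(Σ P·[cation]ₒ + Σ P·[anion]ᵢ) / (Σ P·[cation]ᵢ + Σ P·[anion]ₒ)]
Numerator = 1×9.54 + 0.04×142 + 0.13×29.1 = 19
Denominator = 1×157 + 0.04×17.8 + 0.13×119 = 173.2
Vm = 59.9 · log₁₀(0.10973) = 59.9 × (-0.9597) = -57.48 mV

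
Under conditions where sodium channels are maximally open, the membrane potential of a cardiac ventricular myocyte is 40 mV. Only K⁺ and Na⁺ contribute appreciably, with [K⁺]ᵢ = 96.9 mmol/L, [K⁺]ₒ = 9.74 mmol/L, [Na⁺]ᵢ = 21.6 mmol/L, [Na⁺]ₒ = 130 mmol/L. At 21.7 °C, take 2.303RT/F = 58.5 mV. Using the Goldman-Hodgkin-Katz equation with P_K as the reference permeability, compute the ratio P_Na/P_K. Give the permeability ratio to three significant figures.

Let α = P_Na/P_K. GHK: Vm = 58.5·log₁₀[(Kₒ + α·Naₒ)/(Kᵢ + α·Naᵢ)].
10^(Vm/58.5) = 10^(40.0/58.5) = 4.8279
So 4.8279·(Kᵢ + α·Naᵢ) = Kₒ + α·Naₒ → α = (4.8279·96.9 − 9.74) / (130.0 − 4.8279·21.6)
α = (467.8 − 9.74) / (130.0 − 104.3) = 458.1/25.72 = 17.81

17.8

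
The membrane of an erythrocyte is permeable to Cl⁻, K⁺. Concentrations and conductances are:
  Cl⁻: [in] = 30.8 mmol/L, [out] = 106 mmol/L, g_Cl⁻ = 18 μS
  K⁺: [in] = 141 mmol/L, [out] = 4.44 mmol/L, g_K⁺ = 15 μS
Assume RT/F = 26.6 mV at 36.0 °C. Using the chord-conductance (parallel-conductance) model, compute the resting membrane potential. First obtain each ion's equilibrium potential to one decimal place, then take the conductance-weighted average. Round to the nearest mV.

E_Cl⁻ = (26.6/-1)·ln(106/30.8) = -32.9 mV
E_K⁺ = (26.6/1)·ln(4.44/141) = -92.0 mV
Vm = (Σ gᵢEᵢ)/(Σ gᵢ) = (18·-32.9 + 15·-92.0) / (18 + 15)
= -1972.20 / 33 = -59.76 mV

-60 mV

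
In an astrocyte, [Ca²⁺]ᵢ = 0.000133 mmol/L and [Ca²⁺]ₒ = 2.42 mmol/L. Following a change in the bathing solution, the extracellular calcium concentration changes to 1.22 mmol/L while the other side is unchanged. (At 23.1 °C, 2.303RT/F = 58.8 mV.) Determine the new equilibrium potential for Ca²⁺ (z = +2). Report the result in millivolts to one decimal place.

116.5 mV

After the shift: [Ca²⁺]_out = 1.22, [Ca²⁺]_in = 0.000133 mmol/L.
E_new = (58.8/2)·log₁₀(1.22/0.000133) = 29.40 · (3.9625) = 116.50 mV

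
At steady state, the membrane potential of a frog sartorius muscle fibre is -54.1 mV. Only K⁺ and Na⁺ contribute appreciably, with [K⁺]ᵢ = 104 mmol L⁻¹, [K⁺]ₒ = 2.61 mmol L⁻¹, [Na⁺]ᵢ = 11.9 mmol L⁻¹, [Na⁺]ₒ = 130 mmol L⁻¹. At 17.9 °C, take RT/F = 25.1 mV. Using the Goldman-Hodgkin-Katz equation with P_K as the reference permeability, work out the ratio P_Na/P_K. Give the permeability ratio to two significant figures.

0.073

Let α = P_Na/P_K. GHK: Vm = 25.1·ln[(Kₒ + α·Naₒ)/(Kᵢ + α·Naᵢ)].
e^(Vm/25.1) = e^(-54.1/25.1) = 0.11586
So 0.11586·(Kᵢ + α·Naᵢ) = Kₒ + α·Naₒ → α = (0.11586·104.0 − 2.61) / (130.0 − 0.11586·11.9)
α = (12.05 − 2.61) / (130.0 − 1.379) = 9.439/128.6 = 0.07339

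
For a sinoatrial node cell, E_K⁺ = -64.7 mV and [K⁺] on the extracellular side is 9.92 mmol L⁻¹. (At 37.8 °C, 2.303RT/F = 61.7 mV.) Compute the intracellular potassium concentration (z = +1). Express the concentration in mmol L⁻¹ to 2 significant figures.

Nernst: E = (61.7/1) · log₁₀([out]/[in]), so log₁₀([out]/[in]) = -64.7 × 1 / 61.7 = -1.0486.
[out]/[in] = 10^(-1.0486) = 0.08941.
[in] = 9.92 / 0.08941 = 111 mmol L⁻¹.

110 mmol L⁻¹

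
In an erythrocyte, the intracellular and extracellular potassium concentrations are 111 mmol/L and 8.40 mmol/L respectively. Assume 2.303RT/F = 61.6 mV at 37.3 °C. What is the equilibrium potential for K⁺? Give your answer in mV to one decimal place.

E = (61.6/z) · log₁₀([K⁺]_out/[K⁺]_in) with z = +1.
= (61.6/1) · log₁₀(8.40/111) = 61.60 · log₁₀(0.07568)
= 61.60 · (-1.1210) = -69.06 mV

-69.1 mV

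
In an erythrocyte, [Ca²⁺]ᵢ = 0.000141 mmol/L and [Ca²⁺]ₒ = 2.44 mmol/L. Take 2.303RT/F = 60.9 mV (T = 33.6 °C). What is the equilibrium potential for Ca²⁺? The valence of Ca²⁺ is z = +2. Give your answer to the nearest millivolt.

129 mV

E = (60.9/z) · log₁₀([Ca²⁺]_out/[Ca²⁺]_in) with z = +2.
= (60.9/2) · log₁₀(2.44/0.000141) = 30.45 · log₁₀(1.73e+04)
= 30.45 · (4.2382) = 129.05 mV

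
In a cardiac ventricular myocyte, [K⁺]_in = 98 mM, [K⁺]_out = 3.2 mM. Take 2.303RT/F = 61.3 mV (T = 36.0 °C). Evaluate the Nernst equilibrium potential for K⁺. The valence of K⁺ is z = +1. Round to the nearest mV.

-91 mV

E = (61.3/z) · log₁₀([K⁺]_out/[K⁺]_in) with z = +1.
= (61.3/1) · log₁₀(3.2/98) = 61.30 · log₁₀(0.03265)
= 61.30 · (-1.4861) = -91.10 mV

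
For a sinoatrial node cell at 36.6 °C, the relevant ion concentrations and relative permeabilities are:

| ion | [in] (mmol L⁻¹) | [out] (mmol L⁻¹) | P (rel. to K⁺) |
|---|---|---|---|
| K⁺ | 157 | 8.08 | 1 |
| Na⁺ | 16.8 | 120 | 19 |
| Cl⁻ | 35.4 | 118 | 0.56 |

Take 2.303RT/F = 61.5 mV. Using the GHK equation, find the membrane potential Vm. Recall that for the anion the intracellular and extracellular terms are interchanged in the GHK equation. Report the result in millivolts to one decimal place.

38.7 mV

Vm = 61.5 · log₁₀[(Σ P·[cation]ₒ + Σ P·[anion]ᵢ) / (Σ P·[cation]ᵢ + Σ P·[anion]ₒ)]
Numerator = 1×8.08 + 19×120 + 0.56×35.4 = 2308
Denominator = 1×157 + 19×16.8 + 0.56×118 = 542.3
Vm = 61.5 · log₁₀(4.2559) = 61.5 × (0.6290) = 38.68 mV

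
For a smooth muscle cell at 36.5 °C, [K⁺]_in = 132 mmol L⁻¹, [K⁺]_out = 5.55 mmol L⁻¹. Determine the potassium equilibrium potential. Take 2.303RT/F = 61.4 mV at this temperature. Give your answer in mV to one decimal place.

E = (61.4/z) · log₁₀([K⁺]_out/[K⁺]_in) with z = +1.
= (61.4/1) · log₁₀(5.55/132) = 61.40 · log₁₀(0.04205)
= 61.40 · (-1.3763) = -84.50 mV

-84.5 mV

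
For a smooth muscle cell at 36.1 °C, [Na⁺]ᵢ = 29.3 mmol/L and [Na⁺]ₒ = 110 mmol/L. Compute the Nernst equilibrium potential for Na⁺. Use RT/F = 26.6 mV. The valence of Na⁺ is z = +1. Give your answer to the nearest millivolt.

E = (26.6/z) · ln([Na⁺]_out/[Na⁺]_in) with z = +1.
= (26.6/1) · ln(110/29.3) = 26.60 · ln(3.754)
= 26.60 · (1.3229) = 35.19 mV

35 mV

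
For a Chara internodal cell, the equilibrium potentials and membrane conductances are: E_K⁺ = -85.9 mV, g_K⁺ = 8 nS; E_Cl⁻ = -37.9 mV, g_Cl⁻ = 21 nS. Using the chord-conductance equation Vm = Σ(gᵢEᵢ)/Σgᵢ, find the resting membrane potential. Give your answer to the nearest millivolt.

-51 mV

Σ gᵢEᵢ = 8·(-85.9) + 21·(-37.9) = -1483.10
Σ gᵢ = 8 + 21 = 29
Vm = -1483.10 / 29 = -51.14 mV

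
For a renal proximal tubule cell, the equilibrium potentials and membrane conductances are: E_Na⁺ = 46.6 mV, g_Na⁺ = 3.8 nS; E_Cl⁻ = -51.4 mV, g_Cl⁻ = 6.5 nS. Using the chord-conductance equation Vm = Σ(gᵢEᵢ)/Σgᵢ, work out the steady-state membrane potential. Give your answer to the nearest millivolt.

Σ gᵢEᵢ = 3.8·(46.6) + 6.5·(-51.4) = -157.02
Σ gᵢ = 3.8 + 6.5 = 10.3
Vm = -157.02 / 10.3 = -15.24 mV

-15 mV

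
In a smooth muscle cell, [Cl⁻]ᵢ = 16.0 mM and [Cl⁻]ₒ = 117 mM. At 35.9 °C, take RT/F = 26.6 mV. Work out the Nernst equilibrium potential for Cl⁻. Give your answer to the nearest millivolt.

-53 mV

E = (26.6/z) · ln([Cl⁻]_out/[Cl⁻]_in) with z = -1.
For an anion, dividing by z = -1 reverses the sign.
= (26.6/-1) · ln(117/16.0) = -26.60 · ln(7.312)
= -26.60 · (1.9896) = -52.92 mV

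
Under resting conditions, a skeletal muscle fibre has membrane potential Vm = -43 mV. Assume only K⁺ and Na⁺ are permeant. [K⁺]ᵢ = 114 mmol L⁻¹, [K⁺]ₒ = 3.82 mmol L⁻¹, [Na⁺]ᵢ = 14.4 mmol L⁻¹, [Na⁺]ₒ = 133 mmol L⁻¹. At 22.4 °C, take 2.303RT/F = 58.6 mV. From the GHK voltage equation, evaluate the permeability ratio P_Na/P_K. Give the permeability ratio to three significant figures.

Let α = P_Na/P_K. GHK: Vm = 58.6·log₁₀[(Kₒ + α·Naₒ)/(Kᵢ + α·Naᵢ)].
10^(Vm/58.6) = 10^(-43.0/58.6) = 0.18459
So 0.18459·(Kᵢ + α·Naᵢ) = Kₒ + α·Naₒ → α = (0.18459·114.0 − 3.82) / (133.0 − 0.18459·14.4)
α = (21.04 − 3.82) / (133.0 − 2.658) = 17.22/130.3 = 0.1321

0.132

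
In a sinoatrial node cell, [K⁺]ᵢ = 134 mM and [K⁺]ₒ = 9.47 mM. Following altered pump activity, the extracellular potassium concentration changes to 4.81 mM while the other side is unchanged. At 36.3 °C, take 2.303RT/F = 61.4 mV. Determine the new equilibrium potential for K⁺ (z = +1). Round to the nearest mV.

-89 mV

After the shift: [K⁺]_out = 4.81, [K⁺]_in = 134 mM.
E_new = (61.4/1)·log₁₀(4.81/134) = 61.40 · (-1.4450) = -88.72 mV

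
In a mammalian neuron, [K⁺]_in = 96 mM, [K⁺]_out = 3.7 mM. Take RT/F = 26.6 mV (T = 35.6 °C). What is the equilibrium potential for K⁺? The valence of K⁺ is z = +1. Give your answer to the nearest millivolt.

-87 mV

E = (26.6/z) · ln([K⁺]_out/[K⁺]_in) with z = +1.
= (26.6/1) · ln(3.7/96) = 26.60 · ln(0.03854)
= 26.60 · (-3.2560) = -86.61 mV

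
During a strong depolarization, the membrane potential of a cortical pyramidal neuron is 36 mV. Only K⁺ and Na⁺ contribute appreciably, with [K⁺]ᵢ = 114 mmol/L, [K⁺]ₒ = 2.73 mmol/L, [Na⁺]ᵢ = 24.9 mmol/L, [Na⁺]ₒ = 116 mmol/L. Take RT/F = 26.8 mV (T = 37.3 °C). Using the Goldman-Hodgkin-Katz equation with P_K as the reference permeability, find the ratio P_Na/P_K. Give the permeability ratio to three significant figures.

21.1

Let α = P_Na/P_K. GHK: Vm = 26.8·ln[(Kₒ + α·Naₒ)/(Kᵢ + α·Naᵢ)].
e^(Vm/26.8) = e^(36.0/26.8) = 3.8316
So 3.8316·(Kᵢ + α·Naᵢ) = Kₒ + α·Naₒ → α = (3.8316·114.0 − 2.73) / (116.0 − 3.8316·24.9)
α = (436.8 − 2.73) / (116.0 − 95.41) = 434.1/20.59 = 21.08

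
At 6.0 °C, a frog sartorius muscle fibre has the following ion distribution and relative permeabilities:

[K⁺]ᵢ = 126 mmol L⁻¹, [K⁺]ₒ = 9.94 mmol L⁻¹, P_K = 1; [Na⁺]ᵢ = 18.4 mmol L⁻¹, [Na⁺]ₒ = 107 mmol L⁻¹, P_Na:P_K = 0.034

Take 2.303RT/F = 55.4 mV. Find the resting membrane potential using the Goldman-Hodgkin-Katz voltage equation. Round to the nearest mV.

Vm = 55.4 · log₁₀[(Σ P·[cation]ₒ + Σ P·[anion]ᵢ) / (Σ P·[cation]ᵢ + Σ P·[anion]ₒ)]
Numerator = 1×9.94 + 0.034×107 = 13.58
Denominator = 1×126 + 0.034×18.4 = 126.6
Vm = 55.4 · log₁₀(0.10723) = 55.4 × (-0.9697) = -53.72 mV

-54 mV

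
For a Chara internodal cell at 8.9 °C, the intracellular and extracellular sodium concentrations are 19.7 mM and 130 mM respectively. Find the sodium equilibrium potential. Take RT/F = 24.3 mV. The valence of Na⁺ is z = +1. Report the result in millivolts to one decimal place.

E = (24.3/z) · ln([Na⁺]_out/[Na⁺]_in) with z = +1.
= (24.3/1) · ln(130/19.7) = 24.30 · ln(6.599)
= 24.30 · (1.8869) = 45.85 mV

45.9 mV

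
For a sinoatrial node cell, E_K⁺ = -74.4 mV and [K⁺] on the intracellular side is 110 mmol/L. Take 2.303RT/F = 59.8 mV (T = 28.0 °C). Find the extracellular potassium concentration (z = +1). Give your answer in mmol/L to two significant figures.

6.3 mmol/L

Nernst: E = (59.8/1) · log₁₀([out]/[in]), so log₁₀([out]/[in]) = -74.4 × 1 / 59.8 = -1.2441.
[out]/[in] = 10^(-1.2441) = 0.057.
[out] = 0.057 × 110 = 6.27 mmol/L.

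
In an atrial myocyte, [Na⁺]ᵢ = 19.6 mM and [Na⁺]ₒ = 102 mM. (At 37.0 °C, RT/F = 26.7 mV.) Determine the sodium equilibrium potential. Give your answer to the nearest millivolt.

44 mV

E = (26.7/z) · ln([Na⁺]_out/[Na⁺]_in) with z = +1.
= (26.7/1) · ln(102/19.6) = 26.70 · ln(5.204)
= 26.70 · (1.6494) = 44.04 mV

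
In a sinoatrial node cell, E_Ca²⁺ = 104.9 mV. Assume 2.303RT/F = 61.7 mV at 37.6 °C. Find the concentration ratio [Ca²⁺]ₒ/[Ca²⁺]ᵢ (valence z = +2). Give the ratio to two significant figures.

log₁₀([out]/[in]) = E·z/(61.7) = 104.9 × 2 / 61.7 = 3.4003
[out]/[in] = 10^(3.4003) = 2514

2500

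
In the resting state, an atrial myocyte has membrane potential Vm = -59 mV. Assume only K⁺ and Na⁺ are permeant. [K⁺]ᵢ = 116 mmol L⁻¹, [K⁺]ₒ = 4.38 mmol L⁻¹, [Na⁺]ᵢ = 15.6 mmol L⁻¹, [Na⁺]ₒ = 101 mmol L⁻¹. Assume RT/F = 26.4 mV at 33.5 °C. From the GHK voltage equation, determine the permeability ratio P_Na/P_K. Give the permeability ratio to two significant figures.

Let α = P_Na/P_K. GHK: Vm = 26.4·ln[(Kₒ + α·Naₒ)/(Kᵢ + α·Naᵢ)].
e^(Vm/26.4) = e^(-59.0/26.4) = 0.10701
So 0.10701·(Kᵢ + α·Naᵢ) = Kₒ + α·Naₒ → α = (0.10701·116.0 − 4.38) / (101.0 − 0.10701·15.6)
α = (12.41 − 4.38) / (101.0 − 1.669) = 8.033/99.33 = 0.08087

0.081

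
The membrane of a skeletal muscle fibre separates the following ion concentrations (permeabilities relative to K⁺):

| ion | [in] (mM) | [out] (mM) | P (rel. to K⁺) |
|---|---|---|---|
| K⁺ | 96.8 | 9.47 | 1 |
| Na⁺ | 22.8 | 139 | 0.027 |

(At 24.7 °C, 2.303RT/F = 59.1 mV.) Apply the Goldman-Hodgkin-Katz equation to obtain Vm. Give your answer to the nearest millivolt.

Vm = 59.1 · log₁₀[(Σ P·[cation]ₒ + Σ P·[anion]ᵢ) / (Σ P·[cation]ᵢ + Σ P·[anion]ₒ)]
Numerator = 1×9.47 + 0.027×139 = 13.22
Denominator = 1×96.8 + 0.027×22.8 = 97.42
Vm = 59.1 · log₁₀(0.13574) = 59.1 × (-0.8673) = -51.26 mV

-51 mV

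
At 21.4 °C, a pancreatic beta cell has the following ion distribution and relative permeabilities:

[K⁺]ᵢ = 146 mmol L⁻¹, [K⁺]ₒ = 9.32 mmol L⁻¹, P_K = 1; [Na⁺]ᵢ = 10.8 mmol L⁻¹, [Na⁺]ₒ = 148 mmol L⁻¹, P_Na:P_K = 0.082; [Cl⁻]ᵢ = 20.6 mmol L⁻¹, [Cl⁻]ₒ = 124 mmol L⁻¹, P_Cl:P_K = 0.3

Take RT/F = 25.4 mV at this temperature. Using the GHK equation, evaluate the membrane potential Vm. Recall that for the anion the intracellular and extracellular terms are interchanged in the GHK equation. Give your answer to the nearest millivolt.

Vm = 25.4 · ln[(Σ P·[cation]ₒ + Σ P·[anion]ᵢ) / (Σ P·[cation]ᵢ + Σ P·[anion]ₒ)]
Numerator = 1×9.32 + 0.082×148 + 0.3×20.6 = 27.64
Denominator = 1×146 + 0.082×10.8 + 0.3×124 = 184.1
Vm = 25.4 · ln(0.15013) = 25.4 × (-1.8963) = -48.17 mV

-48 mV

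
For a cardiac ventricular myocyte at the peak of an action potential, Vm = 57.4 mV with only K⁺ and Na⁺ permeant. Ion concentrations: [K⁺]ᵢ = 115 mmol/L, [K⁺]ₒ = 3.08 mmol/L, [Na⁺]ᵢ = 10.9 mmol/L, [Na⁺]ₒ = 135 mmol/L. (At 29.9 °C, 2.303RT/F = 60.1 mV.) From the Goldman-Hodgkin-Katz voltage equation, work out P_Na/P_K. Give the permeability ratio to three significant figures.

Let α = P_Na/P_K. GHK: Vm = 60.1·log₁₀[(Kₒ + α·Naₒ)/(Kᵢ + α·Naᵢ)].
10^(Vm/60.1) = 10^(57.4/60.1) = 9.0173
So 9.0173·(Kᵢ + α·Naᵢ) = Kₒ + α·Naₒ → α = (9.0173·115.0 − 3.08) / (135.0 − 9.0173·10.9)
α = (1037 − 3.08) / (135.0 − 98.29) = 1034/36.71 = 28.16

28.2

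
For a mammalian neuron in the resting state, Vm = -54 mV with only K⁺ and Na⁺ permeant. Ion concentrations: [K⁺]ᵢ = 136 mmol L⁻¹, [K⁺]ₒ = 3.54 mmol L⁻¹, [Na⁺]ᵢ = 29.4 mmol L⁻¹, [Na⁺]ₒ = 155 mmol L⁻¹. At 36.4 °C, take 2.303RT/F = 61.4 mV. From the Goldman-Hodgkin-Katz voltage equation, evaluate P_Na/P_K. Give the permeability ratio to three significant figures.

0.0954

Let α = P_Na/P_K. GHK: Vm = 61.4·log₁₀[(Kₒ + α·Naₒ)/(Kᵢ + α·Naᵢ)].
10^(Vm/61.4) = 10^(-54.0/61.4) = 0.13198
So 0.13198·(Kᵢ + α·Naᵢ) = Kₒ + α·Naₒ → α = (0.13198·136.0 − 3.54) / (155.0 − 0.13198·29.4)
α = (17.95 − 3.54) / (155.0 − 3.88) = 14.41/151.1 = 0.09535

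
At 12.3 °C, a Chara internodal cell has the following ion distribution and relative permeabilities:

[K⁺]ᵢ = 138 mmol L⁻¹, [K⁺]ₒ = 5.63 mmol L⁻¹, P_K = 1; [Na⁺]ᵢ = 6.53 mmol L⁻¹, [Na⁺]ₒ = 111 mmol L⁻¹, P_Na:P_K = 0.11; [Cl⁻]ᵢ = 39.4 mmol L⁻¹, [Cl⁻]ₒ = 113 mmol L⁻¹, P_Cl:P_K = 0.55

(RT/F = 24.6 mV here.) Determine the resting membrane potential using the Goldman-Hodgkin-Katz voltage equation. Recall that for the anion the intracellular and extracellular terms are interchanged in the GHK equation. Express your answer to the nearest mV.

Vm = 24.6 · ln[(Σ P·[cation]ₒ + Σ P·[anion]ᵢ) / (Σ P·[cation]ᵢ + Σ P·[anion]ₒ)]
Numerator = 1×5.63 + 0.11×111 + 0.55×39.4 = 39.51
Denominator = 1×138 + 0.11×6.53 + 0.55×113 = 200.9
Vm = 24.6 · ln(0.1967) = 24.6 × (-1.6261) = -40.00 mV

-40 mV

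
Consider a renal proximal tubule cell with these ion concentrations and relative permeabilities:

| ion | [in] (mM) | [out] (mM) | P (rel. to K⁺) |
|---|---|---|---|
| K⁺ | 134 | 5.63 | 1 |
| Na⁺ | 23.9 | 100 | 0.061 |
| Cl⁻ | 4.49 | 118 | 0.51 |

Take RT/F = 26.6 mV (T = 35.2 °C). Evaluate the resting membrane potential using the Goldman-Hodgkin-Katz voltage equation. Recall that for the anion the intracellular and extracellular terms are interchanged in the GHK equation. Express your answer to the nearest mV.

-70 mV

Vm = 26.6 · ln[(Σ P·[cation]ₒ + Σ P·[anion]ᵢ) / (Σ P·[cation]ᵢ + Σ P·[anion]ₒ)]
Numerator = 1×5.63 + 0.061×100 + 0.51×4.49 = 14.02
Denominator = 1×134 + 0.061×23.9 + 0.51×118 = 195.6
Vm = 26.6 · ln(0.071662) = 26.6 × (-2.6358) = -70.11 mV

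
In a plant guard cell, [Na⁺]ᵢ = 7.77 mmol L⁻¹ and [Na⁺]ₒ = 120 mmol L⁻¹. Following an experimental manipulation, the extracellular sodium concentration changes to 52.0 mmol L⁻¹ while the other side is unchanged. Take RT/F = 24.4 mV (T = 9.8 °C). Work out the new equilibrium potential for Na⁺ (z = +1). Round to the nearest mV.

46 mV

After the shift: [Na⁺]_out = 52.0, [Na⁺]_in = 7.77 mmol L⁻¹.
E_new = (24.4/1)·ln(52.0/7.77) = 24.40 · (1.9010) = 46.38 mV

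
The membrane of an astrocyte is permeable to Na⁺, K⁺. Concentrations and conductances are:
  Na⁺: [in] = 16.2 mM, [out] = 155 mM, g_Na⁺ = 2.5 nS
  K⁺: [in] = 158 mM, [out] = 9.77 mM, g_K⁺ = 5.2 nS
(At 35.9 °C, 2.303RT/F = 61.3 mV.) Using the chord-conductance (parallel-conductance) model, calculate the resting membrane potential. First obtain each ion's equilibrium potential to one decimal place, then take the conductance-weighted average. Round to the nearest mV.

E_Na⁺ = (61.3/1)·log₁₀(155/16.2) = 60.1 mV
E_K⁺ = (61.3/1)·log₁₀(9.77/158) = -74.1 mV
Vm = (Σ gᵢEᵢ)/(Σ gᵢ) = (2.5·60.1 + 5.2·-74.1) / (2.5 + 5.2)
= -235.07 / 7.7 = -30.53 mV

-31 mV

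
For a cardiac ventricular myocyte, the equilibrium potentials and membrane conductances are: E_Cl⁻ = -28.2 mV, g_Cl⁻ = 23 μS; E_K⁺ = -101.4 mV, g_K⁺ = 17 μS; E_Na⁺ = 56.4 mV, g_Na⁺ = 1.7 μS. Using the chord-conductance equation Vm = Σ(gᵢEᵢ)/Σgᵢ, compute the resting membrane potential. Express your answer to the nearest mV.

Σ gᵢEᵢ = 23·(-28.2) + 17·(-101.4) + 1.7·(56.4) = -2276.52
Σ gᵢ = 23 + 17 + 1.7 = 41.7
Vm = -2276.52 / 41.7 = -54.59 mV

-55 mV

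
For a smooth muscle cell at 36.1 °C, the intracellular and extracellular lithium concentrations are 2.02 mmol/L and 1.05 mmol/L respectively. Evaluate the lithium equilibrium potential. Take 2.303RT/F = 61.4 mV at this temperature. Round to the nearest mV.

-17 mV

E = (61.4/z) · log₁₀([Li⁺]_out/[Li⁺]_in) with z = +1.
= (61.4/1) · log₁₀(1.05/2.02) = 61.40 · log₁₀(0.5198)
= 61.40 · (-0.2842) = -17.45 mV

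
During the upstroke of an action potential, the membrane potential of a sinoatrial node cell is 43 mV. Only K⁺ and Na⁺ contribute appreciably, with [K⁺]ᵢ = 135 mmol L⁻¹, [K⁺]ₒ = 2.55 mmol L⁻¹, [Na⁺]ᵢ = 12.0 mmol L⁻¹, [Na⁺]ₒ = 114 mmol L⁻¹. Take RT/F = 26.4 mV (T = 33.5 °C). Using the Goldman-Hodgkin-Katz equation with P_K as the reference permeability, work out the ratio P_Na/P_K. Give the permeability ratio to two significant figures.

13

Let α = P_Na/P_K. GHK: Vm = 26.4·ln[(Kₒ + α·Naₒ)/(Kᵢ + α·Naᵢ)].
e^(Vm/26.4) = e^(43.0/26.4) = 5.0977
So 5.0977·(Kᵢ + α·Naᵢ) = Kₒ + α·Naₒ → α = (5.0977·135.0 − 2.55) / (114.0 − 5.0977·12.0)
α = (688.2 − 2.55) / (114.0 − 61.17) = 685.6/52.83 = 12.98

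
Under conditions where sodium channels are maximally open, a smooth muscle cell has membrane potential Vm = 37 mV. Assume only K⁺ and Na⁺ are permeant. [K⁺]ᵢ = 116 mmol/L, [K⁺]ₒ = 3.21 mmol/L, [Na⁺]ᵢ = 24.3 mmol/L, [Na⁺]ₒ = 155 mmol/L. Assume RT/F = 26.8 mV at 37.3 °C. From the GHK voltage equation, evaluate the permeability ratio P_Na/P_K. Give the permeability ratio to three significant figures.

7.85

Let α = P_Na/P_K. GHK: Vm = 26.8·ln[(Kₒ + α·Naₒ)/(Kᵢ + α·Naᵢ)].
e^(Vm/26.8) = e^(37.0/26.8) = 3.9773
So 3.9773·(Kᵢ + α·Naᵢ) = Kₒ + α·Naₒ → α = (3.9773·116.0 − 3.21) / (155.0 − 3.9773·24.3)
α = (461.4 − 3.21) / (155.0 − 96.65) = 458.2/58.35 = 7.852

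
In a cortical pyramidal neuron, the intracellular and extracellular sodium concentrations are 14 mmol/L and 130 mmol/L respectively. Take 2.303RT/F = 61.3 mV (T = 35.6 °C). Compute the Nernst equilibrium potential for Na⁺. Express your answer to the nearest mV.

59 mV

E = (61.3/z) · log₁₀([Na⁺]_out/[Na⁺]_in) with z = +1.
= (61.3/1) · log₁₀(130/14) = 61.30 · log₁₀(9.286)
= 61.30 · (0.9678) = 59.33 mV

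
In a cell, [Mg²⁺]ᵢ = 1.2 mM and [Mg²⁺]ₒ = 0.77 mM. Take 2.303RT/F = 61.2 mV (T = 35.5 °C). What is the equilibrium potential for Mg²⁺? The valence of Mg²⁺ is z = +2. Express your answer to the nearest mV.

E = (61.2/z) · log₁₀([Mg²⁺]_out/[Mg²⁺]_in) with z = +2.
= (61.2/2) · log₁₀(0.77/1.2) = 30.60 · log₁₀(0.6417)
= 30.60 · (-0.1927) = -5.90 mV

-6 mV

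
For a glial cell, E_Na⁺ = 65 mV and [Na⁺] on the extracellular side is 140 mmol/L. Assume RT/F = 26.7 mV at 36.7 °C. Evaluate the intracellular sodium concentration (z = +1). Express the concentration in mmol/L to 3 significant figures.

12.3 mmol/L

Nernst: E = (26.7/1) · ln([out]/[in]), so ln([out]/[in]) = 65.0 × 1 / 26.7 = 2.4345.
[out]/[in] = e^(2.4345) = 11.41.
[in] = 140 / 11.41 = 12.27 mmol/L.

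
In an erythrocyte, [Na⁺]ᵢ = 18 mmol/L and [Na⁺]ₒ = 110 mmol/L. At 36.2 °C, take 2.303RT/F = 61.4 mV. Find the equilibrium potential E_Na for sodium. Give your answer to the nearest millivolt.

E = (61.4/z) · log₁₀([Na⁺]_out/[Na⁺]_in) with z = +1.
= (61.4/1) · log₁₀(110/18) = 61.40 · log₁₀(6.111)
= 61.40 · (0.7861) = 48.27 mV

48 mV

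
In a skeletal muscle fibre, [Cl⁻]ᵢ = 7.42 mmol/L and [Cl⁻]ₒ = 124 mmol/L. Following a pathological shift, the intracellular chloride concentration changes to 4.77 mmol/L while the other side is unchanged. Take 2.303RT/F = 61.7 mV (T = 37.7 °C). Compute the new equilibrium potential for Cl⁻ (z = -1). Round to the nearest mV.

-87 mV

After the shift: [Cl⁻]_out = 124, [Cl⁻]_in = 4.77 mmol/L.
E_new = (61.7/-1)·log₁₀(124/4.77) = -61.70 · (1.4149) = -87.30 mV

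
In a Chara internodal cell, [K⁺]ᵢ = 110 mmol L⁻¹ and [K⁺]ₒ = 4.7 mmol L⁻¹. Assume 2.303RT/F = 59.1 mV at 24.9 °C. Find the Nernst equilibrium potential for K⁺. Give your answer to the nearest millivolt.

E = (59.1/z) · log₁₀([K⁺]_out/[K⁺]_in) with z = +1.
= (59.1/1) · log₁₀(4.7/110) = 59.10 · log₁₀(0.04273)
= 59.10 · (-1.3693) = -80.93 mV

-81 mV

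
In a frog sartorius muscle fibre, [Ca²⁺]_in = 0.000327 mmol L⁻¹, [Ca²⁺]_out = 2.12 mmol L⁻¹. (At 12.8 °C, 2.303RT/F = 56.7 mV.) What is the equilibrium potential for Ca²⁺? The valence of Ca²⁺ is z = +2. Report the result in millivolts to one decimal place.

E = (56.7/z) · log₁₀([Ca²⁺]_out/[Ca²⁺]_in) with z = +2.
= (56.7/2) · log₁₀(2.12/0.000327) = 28.35 · log₁₀(6483)
= 28.35 · (3.8118) = 108.06 mV

108.1 mV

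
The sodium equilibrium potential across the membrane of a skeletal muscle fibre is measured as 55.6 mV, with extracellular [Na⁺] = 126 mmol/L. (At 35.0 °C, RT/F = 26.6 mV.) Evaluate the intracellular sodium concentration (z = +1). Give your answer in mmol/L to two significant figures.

16 mmol/L

Nernst: E = (26.6/1) · ln([out]/[in]), so ln([out]/[in]) = 55.6 × 1 / 26.6 = 2.0902.
[out]/[in] = e^(2.0902) = 8.087.
[in] = 126 / 8.087 = 15.58 mmol/L.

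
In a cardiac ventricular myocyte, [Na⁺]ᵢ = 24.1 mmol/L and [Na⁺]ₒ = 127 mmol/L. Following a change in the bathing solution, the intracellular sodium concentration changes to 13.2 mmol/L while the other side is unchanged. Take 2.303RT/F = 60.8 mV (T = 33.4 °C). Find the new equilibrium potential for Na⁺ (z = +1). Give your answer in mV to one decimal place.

After the shift: [Na⁺]_out = 127, [Na⁺]_in = 13.2 mmol/L.
E_new = (60.8/1)·log₁₀(127/13.2) = 60.80 · (0.9832) = 59.78 mV

59.8 mV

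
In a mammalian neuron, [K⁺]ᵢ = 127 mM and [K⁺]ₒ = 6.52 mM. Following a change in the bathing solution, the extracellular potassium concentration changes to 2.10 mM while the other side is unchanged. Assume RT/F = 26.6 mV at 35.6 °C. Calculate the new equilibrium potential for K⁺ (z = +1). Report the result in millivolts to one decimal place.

-109.1 mV

After the shift: [K⁺]_out = 2.10, [K⁺]_in = 127 mM.
E_new = (26.6/1)·ln(2.10/127) = 26.60 · (-4.1022) = -109.12 mV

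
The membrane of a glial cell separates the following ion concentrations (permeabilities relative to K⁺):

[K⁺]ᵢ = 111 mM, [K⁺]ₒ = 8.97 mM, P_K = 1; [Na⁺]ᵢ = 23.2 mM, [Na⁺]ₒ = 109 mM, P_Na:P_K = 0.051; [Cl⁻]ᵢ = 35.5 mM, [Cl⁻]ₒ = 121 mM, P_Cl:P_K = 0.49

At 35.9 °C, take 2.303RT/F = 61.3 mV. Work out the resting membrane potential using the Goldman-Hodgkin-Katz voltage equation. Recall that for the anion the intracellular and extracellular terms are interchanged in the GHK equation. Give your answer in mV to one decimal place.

Vm = 61.3 · log₁₀[(Σ P·[cation]ₒ + Σ P·[anion]ᵢ) / (Σ P·[cation]ᵢ + Σ P·[anion]ₒ)]
Numerator = 1×8.97 + 0.051×109 + 0.49×35.5 = 31.92
Denominator = 1×111 + 0.051×23.2 + 0.49×121 = 171.5
Vm = 61.3 · log₁₀(0.18617) = 61.3 × (-0.7301) = -44.75 mV

-44.8 mV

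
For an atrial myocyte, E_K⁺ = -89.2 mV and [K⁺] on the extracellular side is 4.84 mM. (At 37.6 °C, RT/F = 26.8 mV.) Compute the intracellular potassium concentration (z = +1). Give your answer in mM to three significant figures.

Nernst: E = (26.8/1) · ln([out]/[in]), so ln([out]/[in]) = -89.2 × 1 / 26.8 = -3.3284.
[out]/[in] = e^(-3.3284) = 0.03585.
[in] = 4.84 / 0.03585 = 135 mM.

135 mM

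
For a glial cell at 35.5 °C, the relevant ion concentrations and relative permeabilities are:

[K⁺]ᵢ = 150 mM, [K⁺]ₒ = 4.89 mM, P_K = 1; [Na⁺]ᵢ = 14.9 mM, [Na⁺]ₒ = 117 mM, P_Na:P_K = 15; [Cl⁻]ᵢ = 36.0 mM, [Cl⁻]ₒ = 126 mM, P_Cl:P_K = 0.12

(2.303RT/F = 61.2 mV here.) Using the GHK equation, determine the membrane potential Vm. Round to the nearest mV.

Vm = 61.2 · log₁₀[(Σ P·[cation]ₒ + Σ P·[anion]ᵢ) / (Σ P·[cation]ᵢ + Σ P·[anion]ₒ)]
Numerator = 1×4.89 + 15×117 + 0.12×36.0 = 1764
Denominator = 1×150 + 15×14.9 + 0.12×126 = 388.6
Vm = 61.2 · log₁₀(4.5397) = 61.2 × (0.6570) = 40.21 mV

40 mV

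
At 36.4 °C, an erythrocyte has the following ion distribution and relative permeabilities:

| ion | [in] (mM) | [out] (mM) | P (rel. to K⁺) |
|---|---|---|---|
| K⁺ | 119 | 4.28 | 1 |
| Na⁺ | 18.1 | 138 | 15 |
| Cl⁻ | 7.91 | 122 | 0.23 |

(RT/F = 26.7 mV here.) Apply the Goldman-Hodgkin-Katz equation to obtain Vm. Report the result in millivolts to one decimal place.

Vm = 26.7 · ln[(Σ P·[cation]ₒ + Σ P·[anion]ᵢ) / (Σ P·[cation]ᵢ + Σ P·[anion]ₒ)]
Numerator = 1×4.28 + 15×138 + 0.23×7.91 = 2076
Denominator = 1×119 + 15×18.1 + 0.23×122 = 418.6
Vm = 26.7 · ln(4.9601) = 26.7 × (1.6014) = 42.76 mV

42.8 mV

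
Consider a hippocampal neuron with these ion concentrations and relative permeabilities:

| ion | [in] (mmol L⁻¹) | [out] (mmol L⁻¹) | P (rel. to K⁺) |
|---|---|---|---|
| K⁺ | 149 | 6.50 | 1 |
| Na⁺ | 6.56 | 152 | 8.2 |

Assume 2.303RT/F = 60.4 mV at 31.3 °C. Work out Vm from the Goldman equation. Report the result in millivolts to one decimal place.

Vm = 60.4 · log₁₀[(Σ P·[cation]ₒ + Σ P·[anion]ᵢ) / (Σ P·[cation]ᵢ + Σ P·[anion]ₒ)]
Numerator = 1×6.50 + 8.2×152 = 1253
Denominator = 1×149 + 8.2×6.56 = 202.8
Vm = 60.4 · log₁₀(6.1783) = 60.4 × (0.7909) = 47.77 mV

47.8 mV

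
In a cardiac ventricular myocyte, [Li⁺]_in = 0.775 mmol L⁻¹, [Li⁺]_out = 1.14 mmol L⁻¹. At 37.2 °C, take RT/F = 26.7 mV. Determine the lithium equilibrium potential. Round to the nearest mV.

E = (26.7/z) · ln([Li⁺]_out/[Li⁺]_in) with z = +1.
= (26.7/1) · ln(1.14/0.775) = 26.70 · ln(1.471)
= 26.70 · (0.3859) = 10.30 mV

10 mV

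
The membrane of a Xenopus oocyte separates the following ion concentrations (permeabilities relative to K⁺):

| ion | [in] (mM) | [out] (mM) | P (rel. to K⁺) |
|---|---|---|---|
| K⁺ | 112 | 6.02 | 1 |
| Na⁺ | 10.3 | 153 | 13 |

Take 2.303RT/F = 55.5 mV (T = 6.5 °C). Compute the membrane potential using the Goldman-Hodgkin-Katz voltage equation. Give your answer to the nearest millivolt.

50 mV

Vm = 55.5 · log₁₀[(Σ P·[cation]ₒ + Σ P·[anion]ᵢ) / (Σ P·[cation]ᵢ + Σ P·[anion]ₒ)]
Numerator = 1×6.02 + 13×153 = 1995
Denominator = 1×112 + 13×10.3 = 245.9
Vm = 55.5 · log₁₀(8.1131) = 55.5 × (0.9092) = 50.46 mV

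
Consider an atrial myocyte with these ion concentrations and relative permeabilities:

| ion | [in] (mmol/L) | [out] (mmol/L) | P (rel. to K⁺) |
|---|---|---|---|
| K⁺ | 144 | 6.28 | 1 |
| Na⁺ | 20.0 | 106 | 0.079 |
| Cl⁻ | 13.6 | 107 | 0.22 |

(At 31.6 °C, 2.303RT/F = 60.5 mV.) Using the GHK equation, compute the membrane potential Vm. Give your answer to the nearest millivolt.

Vm = 60.5 · log₁₀[(Σ P·[cation]ₒ + Σ P·[anion]ᵢ) / (Σ P·[cation]ᵢ + Σ P·[anion]ₒ)]
Numerator = 1×6.28 + 0.079×106 + 0.22×13.6 = 17.65
Denominator = 1×144 + 0.079×20.0 + 0.22×107 = 169.1
Vm = 60.5 · log₁₀(0.10434) = 60.5 × (-0.9815) = -59.38 mV

-59 mV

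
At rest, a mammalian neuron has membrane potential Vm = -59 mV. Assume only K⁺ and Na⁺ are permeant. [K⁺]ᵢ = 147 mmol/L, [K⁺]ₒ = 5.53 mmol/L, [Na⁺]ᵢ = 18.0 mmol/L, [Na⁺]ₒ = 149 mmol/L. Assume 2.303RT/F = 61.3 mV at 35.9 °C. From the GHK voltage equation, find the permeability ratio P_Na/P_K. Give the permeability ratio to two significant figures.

Let α = P_Na/P_K. GHK: Vm = 61.3·log₁₀[(Kₒ + α·Naₒ)/(Kᵢ + α·Naᵢ)].
10^(Vm/61.3) = 10^(-59.0/61.3) = 0.10902
So 0.10902·(Kᵢ + α·Naᵢ) = Kₒ + α·Naₒ → α = (0.10902·147.0 − 5.53) / (149.0 − 0.10902·18.0)
α = (16.03 − 5.53) / (149.0 − 1.962) = 10.5/147 = 0.07139

0.071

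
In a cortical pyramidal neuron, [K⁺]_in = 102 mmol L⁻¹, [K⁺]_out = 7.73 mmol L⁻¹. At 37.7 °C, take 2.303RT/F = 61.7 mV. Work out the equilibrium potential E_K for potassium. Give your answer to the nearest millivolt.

-69 mV

E = (61.7/z) · log₁₀([K⁺]_out/[K⁺]_in) with z = +1.
= (61.7/1) · log₁₀(7.73/102) = 61.70 · log₁₀(0.07578)
= 61.70 · (-1.1204) = -69.13 mV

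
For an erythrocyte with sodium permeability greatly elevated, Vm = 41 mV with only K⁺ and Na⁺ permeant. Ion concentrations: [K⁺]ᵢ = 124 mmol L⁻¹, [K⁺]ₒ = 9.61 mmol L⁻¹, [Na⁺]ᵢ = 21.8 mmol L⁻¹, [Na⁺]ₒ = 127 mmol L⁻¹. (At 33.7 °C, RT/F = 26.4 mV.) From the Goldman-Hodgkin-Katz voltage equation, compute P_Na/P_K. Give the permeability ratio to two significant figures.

Let α = P_Na/P_K. GHK: Vm = 26.4·ln[(Kₒ + α·Naₒ)/(Kᵢ + α·Naᵢ)].
e^(Vm/26.4) = e^(41.0/26.4) = 4.7258
So 4.7258·(Kᵢ + α·Naᵢ) = Kₒ + α·Naₒ → α = (4.7258·124.0 − 9.61) / (127.0 − 4.7258·21.8)
α = (586 − 9.61) / (127.0 − 103) = 576.4/23.98 = 24.04

24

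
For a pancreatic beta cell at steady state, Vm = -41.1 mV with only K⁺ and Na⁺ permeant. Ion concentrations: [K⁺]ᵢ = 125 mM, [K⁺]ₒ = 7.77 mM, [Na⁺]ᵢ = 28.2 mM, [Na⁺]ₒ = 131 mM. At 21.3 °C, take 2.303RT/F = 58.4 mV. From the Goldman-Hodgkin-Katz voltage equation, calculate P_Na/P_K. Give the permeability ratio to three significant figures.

Let α = P_Na/P_K. GHK: Vm = 58.4·log₁₀[(Kₒ + α·Naₒ)/(Kᵢ + α·Naᵢ)].
10^(Vm/58.4) = 10^(-41.1/58.4) = 0.1978
So 0.1978·(Kᵢ + α·Naᵢ) = Kₒ + α·Naₒ → α = (0.1978·125.0 − 7.77) / (131.0 − 0.1978·28.2)
α = (24.73 − 7.77) / (131.0 − 5.578) = 16.96/125.4 = 0.1352

0.135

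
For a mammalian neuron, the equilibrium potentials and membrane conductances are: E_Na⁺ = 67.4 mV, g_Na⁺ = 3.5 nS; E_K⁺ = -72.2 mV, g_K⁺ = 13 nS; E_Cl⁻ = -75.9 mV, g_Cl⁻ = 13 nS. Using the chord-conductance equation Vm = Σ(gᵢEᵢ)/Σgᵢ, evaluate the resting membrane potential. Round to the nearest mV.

Σ gᵢEᵢ = 3.5·(67.4) + 13·(-72.2) + 13·(-75.9) = -1689.40
Σ gᵢ = 3.5 + 13 + 13 = 29.5
Vm = -1689.40 / 29.5 = -57.27 mV

-57 mV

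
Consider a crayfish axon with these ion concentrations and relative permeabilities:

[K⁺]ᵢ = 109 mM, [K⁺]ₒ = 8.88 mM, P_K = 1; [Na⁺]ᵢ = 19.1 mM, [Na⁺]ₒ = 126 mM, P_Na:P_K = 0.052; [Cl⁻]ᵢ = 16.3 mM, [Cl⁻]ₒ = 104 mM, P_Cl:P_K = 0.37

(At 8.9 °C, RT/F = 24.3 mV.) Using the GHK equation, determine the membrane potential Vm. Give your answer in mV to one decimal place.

Vm = 24.3 · ln[(Σ P·[cation]ₒ + Σ P·[anion]ᵢ) / (Σ P·[cation]ᵢ + Σ P·[anion]ₒ)]
Numerator = 1×8.88 + 0.052×126 + 0.37×16.3 = 21.46
Denominator = 1×109 + 0.052×19.1 + 0.37×104 = 148.5
Vm = 24.3 · ln(0.14456) = 24.3 × (-1.9341) = -47.00 mV

-47.0 mV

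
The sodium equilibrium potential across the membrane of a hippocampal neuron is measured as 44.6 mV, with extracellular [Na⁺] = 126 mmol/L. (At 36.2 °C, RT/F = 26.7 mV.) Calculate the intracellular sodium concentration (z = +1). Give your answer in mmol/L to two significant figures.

24 mmol/L

Nernst: E = (26.7/1) · ln([out]/[in]), so ln([out]/[in]) = 44.6 × 1 / 26.7 = 1.6704.
[out]/[in] = e^(1.6704) = 5.314.
[in] = 126 / 5.314 = 23.71 mmol/L.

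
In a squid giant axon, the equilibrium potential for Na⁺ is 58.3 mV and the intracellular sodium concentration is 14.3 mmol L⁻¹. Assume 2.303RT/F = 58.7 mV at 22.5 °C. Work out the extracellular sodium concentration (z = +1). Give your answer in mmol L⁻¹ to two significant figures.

Nernst: E = (58.7/1) · log₁₀([out]/[in]), so log₁₀([out]/[in]) = 58.3 × 1 / 58.7 = 0.9932.
[out]/[in] = 10^(0.9932) = 9.844.
[out] = 9.844 × 14.3 = 140.8 mmol L⁻¹.

140 mmol L⁻¹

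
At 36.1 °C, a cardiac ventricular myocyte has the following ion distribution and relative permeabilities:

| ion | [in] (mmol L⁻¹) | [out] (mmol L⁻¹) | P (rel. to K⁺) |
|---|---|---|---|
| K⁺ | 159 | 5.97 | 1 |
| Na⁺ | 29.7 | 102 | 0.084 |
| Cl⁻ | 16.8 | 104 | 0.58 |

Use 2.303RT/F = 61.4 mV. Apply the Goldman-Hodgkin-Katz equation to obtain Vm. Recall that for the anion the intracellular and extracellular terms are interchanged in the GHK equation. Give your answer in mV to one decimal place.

-59.0 mV

Vm = 61.4 · log₁₀[(Σ P·[cation]ₒ + Σ P·[anion]ᵢ) / (Σ P·[cation]ᵢ + Σ P·[anion]ₒ)]
Numerator = 1×5.97 + 0.084×102 + 0.58×16.8 = 24.28
Denominator = 1×159 + 0.084×29.7 + 0.58×104 = 221.8
Vm = 61.4 · log₁₀(0.10947) = 61.4 × (-0.9607) = -58.99 mV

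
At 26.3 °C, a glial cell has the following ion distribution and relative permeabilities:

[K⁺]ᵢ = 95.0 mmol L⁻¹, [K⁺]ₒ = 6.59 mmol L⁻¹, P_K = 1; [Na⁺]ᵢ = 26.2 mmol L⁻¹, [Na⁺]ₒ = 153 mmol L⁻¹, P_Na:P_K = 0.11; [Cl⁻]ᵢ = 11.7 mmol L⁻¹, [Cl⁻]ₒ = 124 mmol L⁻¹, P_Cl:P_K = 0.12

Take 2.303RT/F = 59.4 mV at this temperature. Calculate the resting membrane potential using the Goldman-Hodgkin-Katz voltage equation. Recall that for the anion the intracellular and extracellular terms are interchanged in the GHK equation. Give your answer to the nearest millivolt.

Vm = 59.4 · log₁₀[(Σ P·[cation]ₒ + Σ P·[anion]ᵢ) / (Σ P·[cation]ᵢ + Σ P·[anion]ₒ)]
Numerator = 1×6.59 + 0.11×153 + 0.12×11.7 = 24.82
Denominator = 1×95.0 + 0.11×26.2 + 0.12×124 = 112.8
Vm = 59.4 · log₁₀(0.22015) = 59.4 × (-0.6573) = -39.04 mV

-39 mV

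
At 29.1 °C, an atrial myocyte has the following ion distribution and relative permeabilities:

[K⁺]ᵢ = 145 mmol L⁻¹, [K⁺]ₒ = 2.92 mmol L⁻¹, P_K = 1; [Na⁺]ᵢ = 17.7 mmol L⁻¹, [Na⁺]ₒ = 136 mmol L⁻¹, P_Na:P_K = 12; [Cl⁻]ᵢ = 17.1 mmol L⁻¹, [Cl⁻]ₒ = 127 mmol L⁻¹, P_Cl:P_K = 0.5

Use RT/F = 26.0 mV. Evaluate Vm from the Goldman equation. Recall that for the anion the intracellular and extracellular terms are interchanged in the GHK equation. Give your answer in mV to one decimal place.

Vm = 26.0 · ln[(Σ P·[cation]ₒ + Σ P·[anion]ᵢ) / (Σ P·[cation]ᵢ + Σ P·[anion]ₒ)]
Numerator = 1×2.92 + 12×136 + 0.5×17.1 = 1643
Denominator = 1×145 + 12×17.7 + 0.5×127 = 420.9
Vm = 26.0 · ln(3.9047) = 26.0 × (1.3622) = 35.42 mV

35.4 mV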